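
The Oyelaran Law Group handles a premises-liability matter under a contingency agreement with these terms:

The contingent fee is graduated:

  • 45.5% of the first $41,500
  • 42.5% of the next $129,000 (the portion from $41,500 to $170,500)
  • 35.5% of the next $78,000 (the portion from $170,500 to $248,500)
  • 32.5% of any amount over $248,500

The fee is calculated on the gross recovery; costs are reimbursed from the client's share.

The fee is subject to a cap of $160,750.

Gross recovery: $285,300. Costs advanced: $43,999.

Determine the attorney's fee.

Fee base is the gross recovery, $285,300; costs are reimbursed separately.
First $41,500 at 45.5% = $18,882.50
Next $129,000 at 42.5% = $54,825.00
Next $78,000 at 35.5% = $27,690.00
Remaining $36,800 at 32.5% = $11,960.00
Fee: $18,882.50 + $54,825.00 + $27,690.00 + $11,960.00 = $113,357.50
$113,357.50 is under the $160,750 cap.

$113,357.50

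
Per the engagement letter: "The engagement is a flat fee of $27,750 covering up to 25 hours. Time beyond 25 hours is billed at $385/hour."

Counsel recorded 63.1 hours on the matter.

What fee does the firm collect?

Flat fee: $27,750.00
Excess hours: 63.1 − 25 = 38.1
Overrun: 38.1 × $385 = $14,668.50
Total: $27,750.00 + $14,668.50 = $42,418.50

$42,418.50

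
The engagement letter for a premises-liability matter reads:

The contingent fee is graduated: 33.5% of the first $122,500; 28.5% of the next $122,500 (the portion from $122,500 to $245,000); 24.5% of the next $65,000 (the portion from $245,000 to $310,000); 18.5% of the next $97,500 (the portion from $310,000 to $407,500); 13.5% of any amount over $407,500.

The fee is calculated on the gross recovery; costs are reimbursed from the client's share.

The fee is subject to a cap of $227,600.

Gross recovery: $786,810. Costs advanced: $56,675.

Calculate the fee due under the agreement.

$161,119.35

Fee base is the gross recovery, $786,810; costs are reimbursed separately.
First $122,500 at 33.5% = $41,037.50
Next $122,500 at 28.5% = $34,912.50
Next $65,000 at 24.5% = $15,925.00
Next $97,500 at 18.5% = $18,037.50
Remaining $379,310 at 13.5% = $51,206.85
Fee: $41,037.50 + $34,912.50 + $15,925.00 + $18,037.50 + $51,206.85 = $161,119.35
$161,119.35 is under the $227,600 cap.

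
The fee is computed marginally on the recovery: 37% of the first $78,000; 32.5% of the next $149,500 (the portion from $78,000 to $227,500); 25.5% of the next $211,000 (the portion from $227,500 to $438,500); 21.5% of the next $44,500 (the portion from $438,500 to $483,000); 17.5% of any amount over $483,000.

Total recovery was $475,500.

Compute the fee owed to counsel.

$139,207.50

First $78,000 at 37% = $28,860.00
Next $149,500 at 32.5% = $48,587.50
Next $211,000 at 25.5% = $53,805.00
Remaining $37,000 at 21.5% = $7,955.00
Fee: $28,860.00 + $48,587.50 + $53,805.00 + $7,955.00 = $139,207.50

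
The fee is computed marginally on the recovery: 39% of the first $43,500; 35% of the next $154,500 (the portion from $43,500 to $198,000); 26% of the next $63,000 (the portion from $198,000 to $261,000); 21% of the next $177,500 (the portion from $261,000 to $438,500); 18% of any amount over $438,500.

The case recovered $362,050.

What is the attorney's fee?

$108,640.50

First $43,500 at 39% = $16,965.00
Next $154,500 at 35% = $54,075.00
Next $63,000 at 26% = $16,380.00
Remaining $101,050 at 21% = $21,220.50
Fee: $16,965.00 + $54,075.00 + $16,380.00 + $21,220.50 = $108,640.50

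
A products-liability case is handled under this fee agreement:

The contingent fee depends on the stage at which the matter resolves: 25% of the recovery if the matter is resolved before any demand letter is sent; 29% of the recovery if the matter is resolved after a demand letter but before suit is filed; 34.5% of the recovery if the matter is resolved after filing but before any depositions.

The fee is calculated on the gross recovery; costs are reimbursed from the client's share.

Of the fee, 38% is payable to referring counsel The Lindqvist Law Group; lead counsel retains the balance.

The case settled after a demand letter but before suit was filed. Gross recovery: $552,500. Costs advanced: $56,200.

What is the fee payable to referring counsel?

$60,885.50

Fee base is the gross recovery, $552,500; costs are reimbursed separately.
The matter settled after a demand letter but before suit was filed, so the 29% rate applies.
$552,500 × 29% = $160,225.00
Referral share: 38% of $160,225.00 = $60,885.50; lead counsel retains $160,225.00 − $60,885.50 = $99,339.50.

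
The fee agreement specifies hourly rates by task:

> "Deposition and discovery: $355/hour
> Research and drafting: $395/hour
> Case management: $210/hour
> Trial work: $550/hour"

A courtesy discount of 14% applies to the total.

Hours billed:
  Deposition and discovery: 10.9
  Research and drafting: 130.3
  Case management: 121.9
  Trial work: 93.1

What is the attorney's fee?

Deposition and discovery: 10.9 × $355 = $3,869.50
Research and drafting: 130.3 × $395 = $51,468.50
Case management: 121.9 × $210 = $25,599.00
Trial work: 93.1 × $550 = $51,205.00
Subtotal: $132,142.00
Less 14% discount: −$18,499.88
Total: $132,142.00 − $18,499.88 = $113,642.12

$113,642.12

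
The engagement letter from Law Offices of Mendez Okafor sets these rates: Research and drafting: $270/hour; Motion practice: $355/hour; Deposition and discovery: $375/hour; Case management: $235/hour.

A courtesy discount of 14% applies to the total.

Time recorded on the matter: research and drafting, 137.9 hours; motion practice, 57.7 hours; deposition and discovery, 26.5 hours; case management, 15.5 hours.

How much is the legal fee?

$61,314.99

Research and drafting: 137.9 × $270 = $37,233.00
Motion practice: 57.7 × $355 = $20,483.50
Deposition and discovery: 26.5 × $375 = $9,937.50
Case management: 15.5 × $235 = $3,642.50
Subtotal: $71,296.50
Less 14% discount: −$9,981.51
Total: $71,296.50 − $9,981.51 = $61,314.99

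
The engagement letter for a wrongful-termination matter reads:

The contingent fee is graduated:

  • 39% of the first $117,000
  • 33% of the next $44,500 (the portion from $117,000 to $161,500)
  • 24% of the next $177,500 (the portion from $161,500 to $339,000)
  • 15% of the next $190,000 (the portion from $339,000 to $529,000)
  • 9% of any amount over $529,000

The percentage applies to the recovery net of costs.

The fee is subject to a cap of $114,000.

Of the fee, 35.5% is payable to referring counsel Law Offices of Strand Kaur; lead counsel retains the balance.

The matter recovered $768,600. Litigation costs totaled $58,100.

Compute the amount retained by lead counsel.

$73,530.00

Fee base (net of costs): $768,600 − $58,100 = $710,500
First $117,000 at 39% = $45,630.00
Next $44,500 at 33% = $14,685.00
Next $177,500 at 24% = $42,600.00
Next $190,000 at 15% = $28,500.00
Remaining $181,500 at 9% = $16,335.00
Fee: $45,630.00 + $14,685.00 + $42,600.00 + $28,500.00 + $16,335.00 = $147,750.00
$147,750.00 exceeds the $114,000 cap, so the fee is capped at $114,000.00.
Referral share: 35.5% of $114,000.00 = $40,470.00; lead counsel retains $114,000.00 − $40,470.00 = $73,530.00.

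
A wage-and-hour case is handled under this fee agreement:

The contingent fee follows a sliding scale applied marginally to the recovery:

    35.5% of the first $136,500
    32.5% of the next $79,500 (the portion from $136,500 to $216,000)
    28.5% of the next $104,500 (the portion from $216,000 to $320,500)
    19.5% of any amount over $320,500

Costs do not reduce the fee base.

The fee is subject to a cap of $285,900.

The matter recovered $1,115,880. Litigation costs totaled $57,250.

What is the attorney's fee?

$259,176.60

Fee base is the gross recovery, $1,115,880; costs are reimbursed separately.
First $136,500 at 35.5% = $48,457.50
Next $79,500 at 32.5% = $25,837.50
Next $104,500 at 28.5% = $29,782.50
Remaining $795,380 at 19.5% = $155,099.10
Fee: $48,457.50 + $25,837.50 + $29,782.50 + $155,099.10 = $259,176.60
$259,176.60 is under the $285,900 cap.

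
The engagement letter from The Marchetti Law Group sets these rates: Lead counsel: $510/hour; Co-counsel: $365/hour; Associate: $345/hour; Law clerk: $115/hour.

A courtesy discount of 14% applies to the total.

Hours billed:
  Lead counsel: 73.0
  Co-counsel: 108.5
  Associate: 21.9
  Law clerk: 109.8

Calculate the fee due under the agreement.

Lead counsel: 73.0 × $510 = $37,230.00
Co-counsel: 108.5 × $365 = $39,602.50
Associate: 21.9 × $345 = $7,555.50
Law clerk: 109.8 × $115 = $12,627.00
Subtotal: $97,015.00
Less 14% discount: −$13,582.10
Total: $97,015.00 − $13,582.10 = $83,432.90

$83,432.90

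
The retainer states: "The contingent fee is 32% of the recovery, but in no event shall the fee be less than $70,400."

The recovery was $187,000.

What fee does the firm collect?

$70,400.00

32% of $187,000 = $59,840.00
That is below the $70,400 minimum, so the minimum applies.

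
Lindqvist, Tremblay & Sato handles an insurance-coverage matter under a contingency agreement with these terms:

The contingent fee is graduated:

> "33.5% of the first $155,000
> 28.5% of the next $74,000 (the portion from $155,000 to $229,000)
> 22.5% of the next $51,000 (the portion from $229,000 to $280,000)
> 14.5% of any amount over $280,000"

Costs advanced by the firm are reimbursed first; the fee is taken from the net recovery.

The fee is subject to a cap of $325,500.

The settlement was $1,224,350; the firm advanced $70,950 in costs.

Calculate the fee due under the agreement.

Fee base (net of costs): $1,224,350 − $70,950 = $1,153,400
First $155,000 at 33.5% = $51,925.00
Next $74,000 at 28.5% = $21,090.00
Next $51,000 at 22.5% = $11,475.00
Remaining $873,400 at 14.5% = $126,643.00
Fee: $51,925.00 + $21,090.00 + $11,475.00 + $126,643.00 = $211,133.00
$211,133.00 is under the $325,500 cap.

$211,133.00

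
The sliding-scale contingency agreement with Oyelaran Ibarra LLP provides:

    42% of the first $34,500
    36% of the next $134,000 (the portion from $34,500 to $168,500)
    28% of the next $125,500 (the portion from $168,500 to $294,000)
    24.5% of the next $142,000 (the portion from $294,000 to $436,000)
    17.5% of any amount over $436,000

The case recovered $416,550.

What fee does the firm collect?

First $34,500 at 42% = $14,490.00
Next $134,000 at 36% = $48,240.00
Next $125,500 at 28% = $35,140.00
Remaining $122,550 at 24.5% = $30,024.75
Fee: $14,490.00 + $48,240.00 + $35,140.00 + $30,024.75 = $127,894.75

$127,894.75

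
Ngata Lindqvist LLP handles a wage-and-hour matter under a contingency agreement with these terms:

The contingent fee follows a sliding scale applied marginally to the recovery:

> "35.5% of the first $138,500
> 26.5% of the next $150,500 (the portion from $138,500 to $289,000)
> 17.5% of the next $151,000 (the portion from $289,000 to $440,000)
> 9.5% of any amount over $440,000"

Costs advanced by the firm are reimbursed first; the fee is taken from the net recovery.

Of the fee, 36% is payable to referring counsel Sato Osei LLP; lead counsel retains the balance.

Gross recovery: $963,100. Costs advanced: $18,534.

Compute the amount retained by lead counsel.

$104,581.61

Fee base (net of costs): $963,100 − $18,534 = $944,566
First $138,500 at 35.5% = $49,167.50
Next $150,500 at 26.5% = $39,882.50
Next $151,000 at 17.5% = $26,425.00
Remaining $504,566 at 9.5% = $47,933.77
Fee: $49,167.50 + $39,882.50 + $26,425.00 + $47,933.77 = $163,408.77
Referral share: 36% of $163,408.77 = $58,827.16; lead counsel retains $163,408.77 − $58,827.16 = $104,581.61.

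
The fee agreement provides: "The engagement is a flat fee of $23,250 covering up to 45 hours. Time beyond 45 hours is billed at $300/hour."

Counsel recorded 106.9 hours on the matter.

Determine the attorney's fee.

$41,820.00

Flat fee: $23,250.00
Excess hours: 106.9 − 45 = 61.9
Overrun: 61.9 × $300 = $18,570.00
Total: $23,250.00 + $18,570.00 = $41,820.00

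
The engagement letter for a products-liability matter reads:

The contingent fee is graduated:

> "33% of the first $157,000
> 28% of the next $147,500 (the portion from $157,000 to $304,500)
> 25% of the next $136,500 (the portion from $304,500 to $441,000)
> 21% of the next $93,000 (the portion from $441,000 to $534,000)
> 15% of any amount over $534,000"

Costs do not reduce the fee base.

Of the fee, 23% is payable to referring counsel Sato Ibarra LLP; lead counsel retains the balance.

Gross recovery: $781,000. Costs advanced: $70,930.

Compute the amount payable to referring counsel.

$42,277.45

Fee base is the gross recovery, $781,000; costs are reimbursed separately.
First $157,000 at 33% = $51,810.00
Next $147,500 at 28% = $41,300.00
Next $136,500 at 25% = $34,125.00
Next $93,000 at 21% = $19,530.00
Remaining $247,000 at 15% = $37,050.00
Fee: $51,810.00 + $41,300.00 + $34,125.00 + $19,530.00 + $37,050.00 = $183,815.00
Referral share: 23% of $183,815.00 = $42,277.45; lead counsel retains $183,815.00 − $42,277.45 = $141,537.55.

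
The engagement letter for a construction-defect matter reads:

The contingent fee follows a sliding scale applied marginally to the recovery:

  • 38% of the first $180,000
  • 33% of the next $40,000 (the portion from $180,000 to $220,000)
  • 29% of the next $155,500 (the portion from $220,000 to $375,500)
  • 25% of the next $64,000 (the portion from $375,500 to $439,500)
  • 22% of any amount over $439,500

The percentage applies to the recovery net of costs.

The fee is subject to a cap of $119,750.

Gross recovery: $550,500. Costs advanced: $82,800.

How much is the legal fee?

Fee base (net of costs): $550,500 − $82,800 = $467,700
First $180,000 at 38% = $68,400.00
Next $40,000 at 33% = $13,200.00
Next $155,500 at 29% = $45,095.00
Next $64,000 at 25% = $16,000.00
Remaining $28,200 at 22% = $6,204.00
Fee: $68,400.00 + $13,200.00 + $45,095.00 + $16,000.00 + $6,204.00 = $148,899.00
$148,899.00 exceeds the $119,750 cap, so the fee is capped at $119,750.00.

$119,750.00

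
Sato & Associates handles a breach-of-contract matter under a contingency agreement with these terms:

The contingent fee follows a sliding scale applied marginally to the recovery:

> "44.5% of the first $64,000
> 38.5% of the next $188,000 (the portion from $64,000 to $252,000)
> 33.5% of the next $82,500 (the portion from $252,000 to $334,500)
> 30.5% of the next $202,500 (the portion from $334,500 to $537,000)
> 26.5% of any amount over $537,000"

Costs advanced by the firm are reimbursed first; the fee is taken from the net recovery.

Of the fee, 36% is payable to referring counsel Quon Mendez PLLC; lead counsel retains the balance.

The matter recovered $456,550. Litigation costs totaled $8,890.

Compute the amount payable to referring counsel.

Fee base (net of costs): $456,550 − $8,890 = $447,660
First $64,000 at 44.5% = $28,480.00
Next $188,000 at 38.5% = $72,380.00
Next $82,500 at 33.5% = $27,637.50
Remaining $113,160 at 30.5% = $34,513.80
Fee: $28,480.00 + $72,380.00 + $27,637.50 + $34,513.80 = $163,011.30
Referral share: 36% of $163,011.30 = $58,684.07; lead counsel retains $163,011.30 − $58,684.07 = $104,327.23.

$58,684.07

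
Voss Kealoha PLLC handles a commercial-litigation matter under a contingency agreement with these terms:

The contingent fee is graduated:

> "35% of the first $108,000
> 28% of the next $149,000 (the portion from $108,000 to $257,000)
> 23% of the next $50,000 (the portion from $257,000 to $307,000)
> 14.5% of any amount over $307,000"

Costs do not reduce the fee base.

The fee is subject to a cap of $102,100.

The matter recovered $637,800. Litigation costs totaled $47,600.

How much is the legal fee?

Fee base is the gross recovery, $637,800; costs are reimbursed separately.
First $108,000 at 35% = $37,800.00
Next $149,000 at 28% = $41,720.00
Next $50,000 at 23% = $11,500.00
Remaining $330,800 at 14.5% = $47,966.00
Fee: $37,800.00 + $41,720.00 + $11,500.00 + $47,966.00 = $138,986.00
$138,986.00 exceeds the $102,100 cap, so the fee is capped at $102,100.00.

$102,100.00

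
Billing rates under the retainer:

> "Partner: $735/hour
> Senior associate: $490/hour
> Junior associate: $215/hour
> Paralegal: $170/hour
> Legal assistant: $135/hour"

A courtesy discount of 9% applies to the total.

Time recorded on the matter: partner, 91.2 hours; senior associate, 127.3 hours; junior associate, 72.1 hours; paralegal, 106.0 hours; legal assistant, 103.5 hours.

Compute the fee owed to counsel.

$160,981.73

Partner: 91.2 × $735 = $67,032.00
Senior associate: 127.3 × $490 = $62,377.00
Junior associate: 72.1 × $215 = $15,501.50
Paralegal: 106.0 × $170 = $18,020.00
Legal assistant: 103.5 × $135 = $13,972.50
Subtotal: $176,903.00
Less 9% discount: −$15,921.27
Total: $176,903.00 − $15,921.27 = $160,981.73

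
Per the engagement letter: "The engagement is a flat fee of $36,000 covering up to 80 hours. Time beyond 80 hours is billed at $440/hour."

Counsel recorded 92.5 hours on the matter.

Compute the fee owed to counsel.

$41,500.00

Flat fee: $36,000.00
Excess hours: 92.5 − 80 = 12.5
Overrun: 12.5 × $440 = $5,500.00
Total: $36,000.00 + $5,500.00 = $41,500.00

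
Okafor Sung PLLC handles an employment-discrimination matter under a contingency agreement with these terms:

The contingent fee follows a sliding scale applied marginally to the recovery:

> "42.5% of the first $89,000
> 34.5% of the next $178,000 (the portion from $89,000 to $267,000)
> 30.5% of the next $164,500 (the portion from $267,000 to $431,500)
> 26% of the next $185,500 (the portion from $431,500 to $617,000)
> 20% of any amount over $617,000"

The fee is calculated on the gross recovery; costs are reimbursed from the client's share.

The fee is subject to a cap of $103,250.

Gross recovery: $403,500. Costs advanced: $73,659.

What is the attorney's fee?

Fee base is the gross recovery, $403,500; costs are reimbursed separately.
First $89,000 at 42.5% = $37,825.00
Next $178,000 at 34.5% = $61,410.00
Remaining $136,500 at 30.5% = $41,632.50
Fee: $37,825.00 + $61,410.00 + $41,632.50 = $140,867.50
$140,867.50 exceeds the $103,250 cap, so the fee is capped at $103,250.00.

$103,250.00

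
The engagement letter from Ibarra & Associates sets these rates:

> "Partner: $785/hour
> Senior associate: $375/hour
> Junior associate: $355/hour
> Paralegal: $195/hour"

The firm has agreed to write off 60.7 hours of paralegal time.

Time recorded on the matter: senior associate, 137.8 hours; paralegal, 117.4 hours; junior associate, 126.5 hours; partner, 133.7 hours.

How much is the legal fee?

$212,593.50

Partner: 133.7 × $785 = $104,954.50
Senior associate: 137.8 × $375 = $51,675.00
Junior associate: 126.5 × $355 = $44,907.50
Paralegal: 117.4 × $195 = $22,893.00
Subtotal: $224,430.00
Write-off: 60.7 × $195 = $11,836.50
Total: $224,430.00 − $11,836.50 = $212,593.50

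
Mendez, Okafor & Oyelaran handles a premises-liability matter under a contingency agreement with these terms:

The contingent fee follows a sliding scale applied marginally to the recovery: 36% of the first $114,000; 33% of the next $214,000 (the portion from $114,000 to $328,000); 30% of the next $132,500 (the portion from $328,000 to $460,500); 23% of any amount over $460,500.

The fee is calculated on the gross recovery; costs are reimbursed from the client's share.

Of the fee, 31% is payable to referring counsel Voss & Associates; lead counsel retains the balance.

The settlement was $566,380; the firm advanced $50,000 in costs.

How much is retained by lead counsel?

$121,276.06

Fee base is the gross recovery, $566,380; costs are reimbursed separately.
First $114,000 at 36% = $41,040.00
Next $214,000 at 33% = $70,620.00
Next $132,500 at 30% = $39,750.00
Remaining $105,880 at 23% = $24,352.40
Fee: $41,040.00 + $70,620.00 + $39,750.00 + $24,352.40 = $175,762.40
Referral share: 31% of $175,762.40 = $54,486.34; lead counsel retains $175,762.40 − $54,486.34 = $121,276.06.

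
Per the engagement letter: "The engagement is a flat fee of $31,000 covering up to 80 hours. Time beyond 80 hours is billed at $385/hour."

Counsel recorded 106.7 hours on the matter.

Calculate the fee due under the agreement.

$41,279.50

Flat fee: $31,000.00
Excess hours: 106.7 − 80 = 26.7
Overrun: 26.7 × $385 = $10,279.50
Total: $31,000.00 + $10,279.50 = $41,279.50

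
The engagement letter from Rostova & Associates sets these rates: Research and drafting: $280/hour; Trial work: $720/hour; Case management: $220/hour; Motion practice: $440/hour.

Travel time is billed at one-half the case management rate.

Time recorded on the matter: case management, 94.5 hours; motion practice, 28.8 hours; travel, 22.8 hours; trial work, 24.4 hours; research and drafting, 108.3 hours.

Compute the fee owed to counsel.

Research and drafting: 108.3 × $280 = $30,324.00
Trial work: 24.4 × $720 = $17,568.00
Case management: 94.5 × $220 = $20,790.00
Motion practice: 28.8 × $440 = $12,672.00
Subtotal: $30,324.00 + $17,568.00 + $20,790.00 + $12,672.00 = $81,354.00
Travel: 22.8 × ($220 ÷ 2) = 22.8 × $110.00 = $2,508.00
Total: $81,354.00 + $2,508.00 = $83,862.00

$83,862.00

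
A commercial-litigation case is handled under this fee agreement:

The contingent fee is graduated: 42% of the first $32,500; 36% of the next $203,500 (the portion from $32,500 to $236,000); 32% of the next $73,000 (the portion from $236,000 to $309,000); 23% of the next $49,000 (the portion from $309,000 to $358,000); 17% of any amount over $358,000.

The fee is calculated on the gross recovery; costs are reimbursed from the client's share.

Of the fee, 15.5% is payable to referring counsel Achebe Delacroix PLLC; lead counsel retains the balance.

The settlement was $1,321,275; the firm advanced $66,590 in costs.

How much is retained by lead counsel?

$241,075.75

Fee base is the gross recovery, $1,321,275; costs are reimbursed separately.
First $32,500 at 42% = $13,650.00
Next $203,500 at 36% = $73,260.00
Next $73,000 at 32% = $23,360.00
Next $49,000 at 23% = $11,270.00
Remaining $963,275 at 17% = $163,756.75
Fee: $13,650.00 + $73,260.00 + $23,360.00 + $11,270.00 + $163,756.75 = $285,296.75
Referral share: 15.5% of $285,296.75 = $44,221.00; lead counsel retains $285,296.75 − $44,221.00 = $241,075.75.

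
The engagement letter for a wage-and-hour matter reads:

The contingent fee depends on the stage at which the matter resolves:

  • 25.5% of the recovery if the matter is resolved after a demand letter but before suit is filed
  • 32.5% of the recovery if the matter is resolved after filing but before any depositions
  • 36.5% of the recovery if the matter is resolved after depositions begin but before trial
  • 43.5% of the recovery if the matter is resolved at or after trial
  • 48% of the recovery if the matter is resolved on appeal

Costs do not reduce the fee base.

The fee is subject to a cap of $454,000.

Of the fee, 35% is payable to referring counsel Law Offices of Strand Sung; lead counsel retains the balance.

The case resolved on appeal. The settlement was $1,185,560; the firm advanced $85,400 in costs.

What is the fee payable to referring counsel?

$158,900.00

Fee base is the gross recovery, $1,185,560; costs are reimbursed separately.
The matter resolved on appeal, so the 48% rate applies.
$1,185,560 × 48% = $569,068.80
$569,068.80 exceeds the $454,000 cap, so the fee is capped at $454,000.00.
Referral share: 35% of $454,000.00 = $158,900.00; lead counsel retains $454,000.00 − $158,900.00 = $295,100.00.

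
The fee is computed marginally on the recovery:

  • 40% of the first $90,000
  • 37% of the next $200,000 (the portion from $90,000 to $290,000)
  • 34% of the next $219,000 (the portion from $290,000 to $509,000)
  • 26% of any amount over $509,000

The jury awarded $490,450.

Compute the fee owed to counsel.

First $90,000 at 40% = $36,000.00
Next $200,000 at 37% = $74,000.00
Remaining $200,450 at 34% = $68,153.00
Fee: $36,000.00 + $74,000.00 + $68,153.00 = $178,153.00

$178,153.00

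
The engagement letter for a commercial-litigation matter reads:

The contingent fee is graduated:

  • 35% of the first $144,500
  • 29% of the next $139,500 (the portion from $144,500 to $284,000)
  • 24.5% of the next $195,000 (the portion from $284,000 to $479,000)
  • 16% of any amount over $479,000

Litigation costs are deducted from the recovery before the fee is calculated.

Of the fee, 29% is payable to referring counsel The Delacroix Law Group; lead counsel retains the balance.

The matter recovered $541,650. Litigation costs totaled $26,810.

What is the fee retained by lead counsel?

Fee base (net of costs): $541,650 − $26,810 = $514,840
First $144,500 at 35% = $50,575.00
Next $139,500 at 29% = $40,455.00
Next $195,000 at 24.5% = $47,775.00
Remaining $35,840 at 16% = $5,734.40
Fee: $50,575.00 + $40,455.00 + $47,775.00 + $5,734.40 = $144,539.40
Referral share: 29% of $144,539.40 = $41,916.43; lead counsel retains $144,539.40 − $41,916.43 = $102,622.97.

$102,622.97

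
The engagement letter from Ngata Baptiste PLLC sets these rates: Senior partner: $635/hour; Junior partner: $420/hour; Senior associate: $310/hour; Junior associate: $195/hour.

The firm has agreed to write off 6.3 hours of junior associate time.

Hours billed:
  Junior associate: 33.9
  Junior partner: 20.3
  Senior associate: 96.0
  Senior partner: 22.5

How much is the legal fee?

Senior partner: 22.5 × $635 = $14,287.50
Junior partner: 20.3 × $420 = $8,526.00
Senior associate: 96.0 × $310 = $29,760.00
Junior associate: 33.9 × $195 = $6,610.50
Subtotal: $59,184.00
Write-off: 6.3 × $195 = $1,228.50
Total: $59,184.00 − $1,228.50 = $57,955.50

$57,955.50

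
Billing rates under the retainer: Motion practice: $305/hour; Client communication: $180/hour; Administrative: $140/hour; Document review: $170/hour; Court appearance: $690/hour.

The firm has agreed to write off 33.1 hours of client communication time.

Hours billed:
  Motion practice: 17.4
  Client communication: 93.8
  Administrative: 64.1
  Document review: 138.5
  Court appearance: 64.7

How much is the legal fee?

$93,395.00

Motion practice: 17.4 × $305 = $5,307.00
Client communication: 93.8 × $180 = $16,884.00
Administrative: 64.1 × $140 = $8,974.00
Document review: 138.5 × $170 = $23,545.00
Court appearance: 64.7 × $690 = $44,643.00
Subtotal: $99,353.00
Write-off: 33.1 × $180 = $5,958.00
Total: $99,353.00 − $5,958.00 = $93,395.00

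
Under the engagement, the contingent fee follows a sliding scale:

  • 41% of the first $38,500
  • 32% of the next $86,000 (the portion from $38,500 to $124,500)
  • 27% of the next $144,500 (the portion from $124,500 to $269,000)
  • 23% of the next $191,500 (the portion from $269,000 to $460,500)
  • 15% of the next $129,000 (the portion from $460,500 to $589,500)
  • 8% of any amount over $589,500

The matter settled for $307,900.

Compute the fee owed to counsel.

$91,267.00

First $38,500 at 41% = $15,785.00
Next $86,000 at 32% = $27,520.00
Next $144,500 at 27% = $39,015.00
Remaining $38,900 at 23% = $8,947.00
Fee: $15,785.00 + $27,520.00 + $39,015.00 + $8,947.00 = $91,267.00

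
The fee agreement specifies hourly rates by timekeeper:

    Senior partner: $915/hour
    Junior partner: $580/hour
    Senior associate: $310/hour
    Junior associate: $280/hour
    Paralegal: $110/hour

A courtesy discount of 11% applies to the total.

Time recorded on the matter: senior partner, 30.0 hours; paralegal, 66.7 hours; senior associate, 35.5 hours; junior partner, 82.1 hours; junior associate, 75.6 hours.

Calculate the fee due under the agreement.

Senior partner: 30.0 × $915 = $27,450.00
Junior partner: 82.1 × $580 = $47,618.00
Senior associate: 35.5 × $310 = $11,005.00
Junior associate: 75.6 × $280 = $21,168.00
Paralegal: 66.7 × $110 = $7,337.00
Subtotal: $114,578.00
Less 11% discount: −$12,603.58
Total: $114,578.00 − $12,603.58 = $101,974.42

$101,974.42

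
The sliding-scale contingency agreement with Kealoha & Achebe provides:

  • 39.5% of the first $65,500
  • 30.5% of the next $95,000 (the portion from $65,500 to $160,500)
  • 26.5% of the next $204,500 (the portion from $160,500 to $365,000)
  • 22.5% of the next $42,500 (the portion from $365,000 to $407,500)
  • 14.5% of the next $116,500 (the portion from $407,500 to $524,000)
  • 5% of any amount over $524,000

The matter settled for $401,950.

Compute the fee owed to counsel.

First $65,500 at 39.5% = $25,872.50
Next $95,000 at 30.5% = $28,975.00
Next $204,500 at 26.5% = $54,192.50
Remaining $36,950 at 22.5% = $8,313.75
Fee: $25,872.50 + $28,975.00 + $54,192.50 + $8,313.75 = $117,353.75

$117,353.75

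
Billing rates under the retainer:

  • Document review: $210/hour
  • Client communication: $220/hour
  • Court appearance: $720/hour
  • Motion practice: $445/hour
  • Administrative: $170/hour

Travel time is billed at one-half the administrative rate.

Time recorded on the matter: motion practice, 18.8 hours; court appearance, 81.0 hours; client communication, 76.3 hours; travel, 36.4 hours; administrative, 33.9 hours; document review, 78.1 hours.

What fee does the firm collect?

Document review: 78.1 × $210 = $16,401.00
Client communication: 76.3 × $220 = $16,786.00
Court appearance: 81.0 × $720 = $58,320.00
Motion practice: 18.8 × $445 = $8,366.00
Administrative: 33.9 × $170 = $5,763.00
Subtotal: $16,401.00 + $16,786.00 + $58,320.00 + $8,366.00 + $5,763.00 = $105,636.00
Travel: 36.4 × ($170 ÷ 2) = 36.4 × $85.00 = $3,094.00
Total: $105,636.00 + $3,094.00 = $108,730.00

$108,730.00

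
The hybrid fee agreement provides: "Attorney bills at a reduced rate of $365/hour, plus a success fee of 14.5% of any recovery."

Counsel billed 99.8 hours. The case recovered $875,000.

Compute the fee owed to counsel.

$163,302.00

Hourly: 99.8 × $365 = $36,427.00
Success fee: 14.5% of $875,000 = $126,875.00
Total: $36,427.00 + $126,875.00 = $163,302.00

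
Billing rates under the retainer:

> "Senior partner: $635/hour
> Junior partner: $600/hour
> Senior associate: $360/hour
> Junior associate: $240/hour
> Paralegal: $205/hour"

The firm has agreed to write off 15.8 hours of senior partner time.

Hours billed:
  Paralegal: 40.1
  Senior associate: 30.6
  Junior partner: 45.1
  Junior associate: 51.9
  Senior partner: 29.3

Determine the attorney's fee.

Senior partner: 29.3 × $635 = $18,605.50
Junior partner: 45.1 × $600 = $27,060.00
Senior associate: 30.6 × $360 = $11,016.00
Junior associate: 51.9 × $240 = $12,456.00
Paralegal: 40.1 × $205 = $8,220.50
Subtotal: $77,358.00
Write-off: 15.8 × $635 = $10,033.00
Total: $77,358.00 − $10,033.00 = $67,325.00

$67,325.00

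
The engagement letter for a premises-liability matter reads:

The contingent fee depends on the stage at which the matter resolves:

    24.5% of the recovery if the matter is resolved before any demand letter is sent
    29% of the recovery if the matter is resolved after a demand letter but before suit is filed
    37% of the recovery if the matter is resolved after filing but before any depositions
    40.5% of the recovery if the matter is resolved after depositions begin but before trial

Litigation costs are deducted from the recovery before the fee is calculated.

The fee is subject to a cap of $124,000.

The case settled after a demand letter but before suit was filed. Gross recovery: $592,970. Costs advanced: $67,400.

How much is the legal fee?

Fee base (net of costs): $592,970 − $67,400 = $525,570
The matter settled after a demand letter but before suit was filed, so the 29% rate applies.
$525,570 × 29% = $152,415.30
$152,415.30 exceeds the $124,000 cap, so the fee is capped at $124,000.00.

$124,000.00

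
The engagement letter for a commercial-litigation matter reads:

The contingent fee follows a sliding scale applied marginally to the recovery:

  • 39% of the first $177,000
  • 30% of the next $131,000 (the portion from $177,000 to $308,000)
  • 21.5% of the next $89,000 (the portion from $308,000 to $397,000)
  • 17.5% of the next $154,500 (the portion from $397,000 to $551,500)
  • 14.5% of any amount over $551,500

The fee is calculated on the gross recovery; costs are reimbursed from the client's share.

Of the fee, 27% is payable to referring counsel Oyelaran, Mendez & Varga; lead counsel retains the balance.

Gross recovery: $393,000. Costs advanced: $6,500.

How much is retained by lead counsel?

Fee base is the gross recovery, $393,000; costs are reimbursed separately.
First $177,000 at 39% = $69,030.00
Next $131,000 at 30% = $39,300.00
Remaining $85,000 at 21.5% = $18,275.00
Fee: $69,030.00 + $39,300.00 + $18,275.00 = $126,605.00
Referral share: 27% of $126,605.00 = $34,183.35; lead counsel retains $126,605.00 − $34,183.35 = $92,421.65.

$92,421.65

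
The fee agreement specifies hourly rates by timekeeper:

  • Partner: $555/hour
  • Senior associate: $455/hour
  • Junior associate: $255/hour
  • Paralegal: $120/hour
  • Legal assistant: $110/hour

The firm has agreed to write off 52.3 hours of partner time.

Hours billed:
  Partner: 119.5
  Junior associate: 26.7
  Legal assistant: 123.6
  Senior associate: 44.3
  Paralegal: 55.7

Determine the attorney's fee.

$84,541.00

Partner: 119.5 × $555 = $66,322.50
Senior associate: 44.3 × $455 = $20,156.50
Junior associate: 26.7 × $255 = $6,808.50
Paralegal: 55.7 × $120 = $6,684.00
Legal assistant: 123.6 × $110 = $13,596.00
Subtotal: $113,567.50
Write-off: 52.3 × $555 = $29,026.50
Total: $113,567.50 − $29,026.50 = $84,541.00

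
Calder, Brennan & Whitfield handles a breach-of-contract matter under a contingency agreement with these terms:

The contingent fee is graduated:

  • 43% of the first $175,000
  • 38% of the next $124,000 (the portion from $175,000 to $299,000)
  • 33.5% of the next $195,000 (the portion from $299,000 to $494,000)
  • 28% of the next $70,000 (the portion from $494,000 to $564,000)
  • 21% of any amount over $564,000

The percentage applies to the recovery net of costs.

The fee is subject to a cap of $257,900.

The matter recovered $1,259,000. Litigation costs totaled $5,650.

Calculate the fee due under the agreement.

$257,900.00

Fee base (net of costs): $1,259,000 − $5,650 = $1,253,350
First $175,000 at 43% = $75,250.00
Next $124,000 at 38% = $47,120.00
Next $195,000 at 33.5% = $65,325.00
Next $70,000 at 28% = $19,600.00
Remaining $689,350 at 21% = $144,763.50
Fee: $75,250.00 + $47,120.00 + $65,325.00 + $19,600.00 + $144,763.50 = $352,058.50
$352,058.50 exceeds the $257,900 cap, so the fee is capped at $257,900.00.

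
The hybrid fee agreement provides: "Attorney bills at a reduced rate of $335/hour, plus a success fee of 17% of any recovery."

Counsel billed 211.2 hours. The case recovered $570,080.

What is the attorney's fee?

Hourly: 211.2 × $335 = $70,752.00
Success fee: 17% of $570,080 = $96,913.60
Total: $70,752.00 + $96,913.60 = $167,665.60

$167,665.60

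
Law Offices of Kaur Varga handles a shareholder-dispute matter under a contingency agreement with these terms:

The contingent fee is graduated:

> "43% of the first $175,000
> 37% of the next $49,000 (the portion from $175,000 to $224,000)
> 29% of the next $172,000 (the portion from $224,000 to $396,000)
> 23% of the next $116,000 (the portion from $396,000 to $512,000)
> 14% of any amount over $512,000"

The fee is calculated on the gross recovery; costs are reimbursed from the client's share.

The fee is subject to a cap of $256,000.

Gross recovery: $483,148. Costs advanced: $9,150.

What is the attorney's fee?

$163,304.04

Fee base is the gross recovery, $483,148; costs are reimbursed separately.
First $175,000 at 43% = $75,250.00
Next $49,000 at 37% = $18,130.00
Next $172,000 at 29% = $49,880.00
Remaining $87,148 at 23% = $20,044.04
Fee: $75,250.00 + $18,130.00 + $49,880.00 + $20,044.04 = $163,304.04
$163,304.04 is under the $256,000 cap.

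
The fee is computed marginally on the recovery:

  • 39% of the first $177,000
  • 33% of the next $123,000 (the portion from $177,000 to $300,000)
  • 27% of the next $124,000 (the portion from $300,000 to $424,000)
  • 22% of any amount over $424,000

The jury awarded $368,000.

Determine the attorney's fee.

$127,980.00

First $177,000 at 39% = $69,030.00
Next $123,000 at 33% = $40,590.00
Remaining $68,000 at 27% = $18,360.00
Fee: $69,030.00 + $40,590.00 + $18,360.00 = $127,980.00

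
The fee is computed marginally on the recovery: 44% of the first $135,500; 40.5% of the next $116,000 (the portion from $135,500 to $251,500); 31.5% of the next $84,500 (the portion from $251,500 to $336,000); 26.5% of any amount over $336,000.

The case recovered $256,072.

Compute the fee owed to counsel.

First $135,500 at 44% = $59,620.00
Next $116,000 at 40.5% = $46,980.00
Remaining $4,572 at 31.5% = $1,440.18
Fee: $59,620.00 + $46,980.00 + $1,440.18 = $108,040.18

$108,040.18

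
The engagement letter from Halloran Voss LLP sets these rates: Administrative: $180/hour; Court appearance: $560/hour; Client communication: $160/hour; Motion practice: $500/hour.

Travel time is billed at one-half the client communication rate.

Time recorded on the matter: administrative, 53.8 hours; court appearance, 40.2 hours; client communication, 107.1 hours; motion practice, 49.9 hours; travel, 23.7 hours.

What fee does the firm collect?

Administrative: 53.8 × $180 = $9,684.00
Court appearance: 40.2 × $560 = $22,512.00
Client communication: 107.1 × $160 = $17,136.00
Motion practice: 49.9 × $500 = $24,950.00
Subtotal: $9,684.00 + $22,512.00 + $17,136.00 + $24,950.00 = $74,282.00
Travel: 23.7 × ($160 ÷ 2) = 23.7 × $80.00 = $1,896.00
Total: $74,282.00 + $1,896.00 = $76,178.00

$76,178.00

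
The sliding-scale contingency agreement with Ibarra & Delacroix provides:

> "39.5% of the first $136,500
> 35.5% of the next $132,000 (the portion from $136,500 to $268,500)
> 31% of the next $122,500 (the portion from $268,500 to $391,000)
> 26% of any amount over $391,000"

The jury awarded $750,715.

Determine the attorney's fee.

$232,278.40

First $136,500 at 39.5% = $53,917.50
Next $132,000 at 35.5% = $46,860.00
Next $122,500 at 31% = $37,975.00
Remaining $359,715 at 26% = $93,525.90
Fee: $53,917.50 + $46,860.00 + $37,975.00 + $93,525.90 = $232,278.40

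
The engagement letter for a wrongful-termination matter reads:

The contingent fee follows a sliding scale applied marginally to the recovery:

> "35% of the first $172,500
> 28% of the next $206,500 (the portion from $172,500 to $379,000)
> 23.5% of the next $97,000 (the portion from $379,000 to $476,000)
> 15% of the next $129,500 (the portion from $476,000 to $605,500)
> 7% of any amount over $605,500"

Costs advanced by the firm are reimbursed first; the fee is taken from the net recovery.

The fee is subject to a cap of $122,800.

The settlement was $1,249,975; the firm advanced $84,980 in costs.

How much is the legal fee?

$122,800.00

Fee base (net of costs): $1,249,975 − $84,980 = $1,164,995
First $172,500 at 35% = $60,375.00
Next $206,500 at 28% = $57,820.00
Next $97,000 at 23.5% = $22,795.00
Next $129,500 at 15% = $19,425.00
Remaining $559,495 at 7% = $39,164.65
Fee: $60,375.00 + $57,820.00 + $22,795.00 + $19,425.00 + $39,164.65 = $199,579.65
$199,579.65 exceeds the $122,800 cap, so the fee is capped at $122,800.00.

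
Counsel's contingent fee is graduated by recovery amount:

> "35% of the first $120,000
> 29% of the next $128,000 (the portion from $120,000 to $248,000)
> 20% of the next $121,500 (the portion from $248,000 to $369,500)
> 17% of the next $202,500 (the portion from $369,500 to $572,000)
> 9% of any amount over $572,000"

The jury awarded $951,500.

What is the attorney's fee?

$172,000.00

First $120,000 at 35% = $42,000.00
Next $128,000 at 29% = $37,120.00
Next $121,500 at 20% = $24,300.00
Next $202,500 at 17% = $34,425.00
Remaining $379,500 at 9% = $34,155.00
Fee: $42,000.00 + $37,120.00 + $24,300.00 + $34,425.00 + $34,155.00 = $172,000.00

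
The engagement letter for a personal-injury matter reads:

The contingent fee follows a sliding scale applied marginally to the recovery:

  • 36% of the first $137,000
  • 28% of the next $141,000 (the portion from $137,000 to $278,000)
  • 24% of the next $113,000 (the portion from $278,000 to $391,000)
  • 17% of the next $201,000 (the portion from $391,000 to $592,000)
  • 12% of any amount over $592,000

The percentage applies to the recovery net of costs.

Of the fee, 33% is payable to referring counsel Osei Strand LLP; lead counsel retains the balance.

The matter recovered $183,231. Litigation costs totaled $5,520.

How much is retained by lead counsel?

$40,681.78

Fee base (net of costs): $183,231 − $5,520 = $177,711
First $137,000 at 36% = $49,320.00
Remaining $40,711 at 28% = $11,399.08
Fee: $49,320.00 + $11,399.08 = $60,719.08
Referral share: 33% of $60,719.08 = $20,037.30; lead counsel retains $60,719.08 − $20,037.30 = $40,681.78.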